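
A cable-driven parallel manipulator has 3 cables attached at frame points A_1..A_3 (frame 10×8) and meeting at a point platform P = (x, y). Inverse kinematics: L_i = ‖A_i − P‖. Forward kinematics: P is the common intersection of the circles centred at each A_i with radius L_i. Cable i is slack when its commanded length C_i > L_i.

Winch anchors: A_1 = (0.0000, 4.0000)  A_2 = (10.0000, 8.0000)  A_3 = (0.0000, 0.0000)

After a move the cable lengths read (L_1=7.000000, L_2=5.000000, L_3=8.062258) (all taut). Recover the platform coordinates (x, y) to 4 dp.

each cable: (A_i−P)·(A_i−P) = L_i²; let k_i = ‖A_i‖²−L_i²
k_1 = 0.0000+16.0000−49.0000 = -33.0000
row 1: -20.0000x − 8.0000y = -172.0000  (k_2=139.0000)
row 2: 0.0000x + 8.0000y = 32.0000  (k_3=-65.0000)
Cramer on rows 1–2 → x = 7.0000, y = 4.0000

(7.0000, 4.0000)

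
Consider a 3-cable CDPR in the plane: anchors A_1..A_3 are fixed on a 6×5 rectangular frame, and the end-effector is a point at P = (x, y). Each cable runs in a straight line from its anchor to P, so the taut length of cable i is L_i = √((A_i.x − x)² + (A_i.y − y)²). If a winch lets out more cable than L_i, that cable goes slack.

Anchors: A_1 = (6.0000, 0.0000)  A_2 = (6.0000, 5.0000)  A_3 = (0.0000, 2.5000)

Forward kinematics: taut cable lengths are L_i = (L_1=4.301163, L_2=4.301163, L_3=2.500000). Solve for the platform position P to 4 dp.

each cable: (A_i−P)·(A_i−P) = L_i²; let q_i = ‖A_i‖²−L_i²
q_1 = 36.0000+0.0000−18.5000 = 17.5000
row 1: 0.0000x − 10.0000y = -25.0000  (q_2=42.5000)
row 2: 12.0000x − 5.0000y = 17.5000  (q_3=0.0000)
Cramer on rows 1–2 → x = 2.5000, y = 2.5000

(2.5000, 2.5000)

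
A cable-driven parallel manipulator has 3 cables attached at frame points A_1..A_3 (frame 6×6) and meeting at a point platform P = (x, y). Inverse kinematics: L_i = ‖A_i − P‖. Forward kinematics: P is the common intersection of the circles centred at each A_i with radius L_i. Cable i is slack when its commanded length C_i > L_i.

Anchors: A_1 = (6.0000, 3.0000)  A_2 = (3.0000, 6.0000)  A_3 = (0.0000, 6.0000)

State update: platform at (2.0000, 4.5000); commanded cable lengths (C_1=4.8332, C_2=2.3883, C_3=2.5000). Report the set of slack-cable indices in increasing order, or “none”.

1, 2

i=1: geometric 4.2720 vs commanded 4.8332 ⇒ slack
i=2: geometric 1.8028 vs commanded 2.3883 ⇒ slack
i=3: geometric 2.5000 vs commanded 2.5000 ⇒ taut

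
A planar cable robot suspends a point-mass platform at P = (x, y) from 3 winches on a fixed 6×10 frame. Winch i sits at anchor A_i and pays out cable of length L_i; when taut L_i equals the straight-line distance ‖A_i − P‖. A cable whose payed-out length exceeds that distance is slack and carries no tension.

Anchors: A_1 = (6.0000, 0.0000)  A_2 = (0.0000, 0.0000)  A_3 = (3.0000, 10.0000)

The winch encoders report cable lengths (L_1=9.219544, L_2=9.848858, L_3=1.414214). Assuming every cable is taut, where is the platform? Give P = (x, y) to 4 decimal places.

(4.0000, 9.0000)

expand ‖A_i−P‖²=L_i² and subtract eq 1 (q_i ≔ ‖A_i‖²−L_i²)
q_1 = 36.0000+0.0000−85.0000 = -49.0000
eq1−eq2 → [12.0000  0.0000]·P = 48.0000
eq1−eq3 → [6.0000  -20.0000]·P = -156.0000
2×2 solve → P = (4.0000, 9.0000)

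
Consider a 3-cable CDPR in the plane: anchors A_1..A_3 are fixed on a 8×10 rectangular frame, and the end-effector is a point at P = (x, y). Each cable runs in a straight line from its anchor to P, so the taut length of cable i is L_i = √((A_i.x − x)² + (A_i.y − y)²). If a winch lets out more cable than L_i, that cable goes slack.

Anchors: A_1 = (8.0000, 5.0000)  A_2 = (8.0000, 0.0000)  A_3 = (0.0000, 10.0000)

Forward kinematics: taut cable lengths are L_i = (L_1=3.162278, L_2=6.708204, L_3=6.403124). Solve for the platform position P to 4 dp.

(5.0000, 6.0000)

circle eqns → linear via eq_j − eq_1; set c_j = A_j·A_j − L_j²
c_1 = 64.0000+25.0000−10.0000 = 79.0000
0.0000·x + 10.0000·y = c_1−c_2 = 60.0000
16.0000·x − 10.0000·y = c_1−c_3 = 20.0000
solve first two rows → x=5.0000, y=6.0000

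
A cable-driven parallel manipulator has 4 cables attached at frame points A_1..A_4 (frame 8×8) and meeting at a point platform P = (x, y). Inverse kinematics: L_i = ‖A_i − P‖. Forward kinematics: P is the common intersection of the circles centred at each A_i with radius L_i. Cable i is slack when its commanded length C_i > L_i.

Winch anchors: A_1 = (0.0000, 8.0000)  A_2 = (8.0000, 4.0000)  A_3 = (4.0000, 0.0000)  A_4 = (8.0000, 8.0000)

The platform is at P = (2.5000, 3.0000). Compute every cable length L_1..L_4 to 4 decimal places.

L_1: Δ = A_1−P = (-2.5000, 5.0000) → ‖Δ‖ = √31.2500 = 5.5902
L_2: Δ = A_2−P = (5.5000, 1.0000) → ‖Δ‖ = √31.2500 = 5.5902
L_3: Δ = A_3−P = (1.5000, -3.0000) → ‖Δ‖ = √11.2500 = 3.3541
L_4: Δ = A_4−P = (5.5000, 5.0000) → ‖Δ‖ = √55.2500 = 7.4330

(5.5902, 5.5902, 3.3541, 7.4330)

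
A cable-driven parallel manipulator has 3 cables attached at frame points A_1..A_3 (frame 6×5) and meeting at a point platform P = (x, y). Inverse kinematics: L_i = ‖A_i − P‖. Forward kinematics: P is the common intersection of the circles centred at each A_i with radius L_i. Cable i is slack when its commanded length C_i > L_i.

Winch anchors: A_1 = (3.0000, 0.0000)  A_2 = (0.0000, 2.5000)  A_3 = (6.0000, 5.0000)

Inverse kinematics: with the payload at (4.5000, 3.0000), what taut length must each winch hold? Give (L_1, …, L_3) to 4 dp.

L_1 = √((3.0000−4.5000)² + (0.0000−3.0000)²) = 3.3541
L_2 = √((0.0000−4.5000)² + (2.5000−3.0000)²) = 4.5277
L_3 = √((6.0000−4.5000)² + (5.0000−3.0000)²) = 2.5000

(3.3541, 4.5277, 2.5000)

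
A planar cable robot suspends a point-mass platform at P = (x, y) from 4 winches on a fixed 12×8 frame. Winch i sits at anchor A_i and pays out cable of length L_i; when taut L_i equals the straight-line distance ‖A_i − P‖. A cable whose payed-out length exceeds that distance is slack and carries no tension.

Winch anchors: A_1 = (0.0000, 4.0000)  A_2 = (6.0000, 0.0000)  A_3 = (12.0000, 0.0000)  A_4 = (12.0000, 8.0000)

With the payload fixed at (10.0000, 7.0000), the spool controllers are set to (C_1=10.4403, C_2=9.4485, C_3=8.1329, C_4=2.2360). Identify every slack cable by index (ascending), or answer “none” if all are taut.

cable 1: √((-10.0000)²+(-3.0000)²)=10.4403, C_1=10.4403: taut
cable 2: √((-4.0000)²+(-7.0000)²)=8.0623, C_2=9.4485: slack
cable 3: √((2.0000)²+(-7.0000)²)=7.2801, C_3=8.1329: slack
cable 4: √((2.0000)²+(1.0000)²)=2.2361, C_4=2.2360: taut

2, 3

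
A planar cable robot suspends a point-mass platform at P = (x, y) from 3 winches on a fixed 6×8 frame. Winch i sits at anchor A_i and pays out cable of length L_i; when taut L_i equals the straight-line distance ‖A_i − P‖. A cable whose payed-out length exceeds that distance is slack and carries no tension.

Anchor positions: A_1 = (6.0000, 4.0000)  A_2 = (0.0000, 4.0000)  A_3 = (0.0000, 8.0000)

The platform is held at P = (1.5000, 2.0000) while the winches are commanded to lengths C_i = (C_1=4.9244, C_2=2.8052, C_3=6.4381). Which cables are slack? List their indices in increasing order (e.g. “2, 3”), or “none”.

2, 3

cable 1: √((4.5000)²+(2.0000)²)=4.9244, C_1=4.9244: taut
cable 2: √((-1.5000)²+(2.0000)²)=2.5000, C_2=2.8052: slack
cable 3: √((-1.5000)²+(6.0000)²)=6.1847, C_3=6.4381: slack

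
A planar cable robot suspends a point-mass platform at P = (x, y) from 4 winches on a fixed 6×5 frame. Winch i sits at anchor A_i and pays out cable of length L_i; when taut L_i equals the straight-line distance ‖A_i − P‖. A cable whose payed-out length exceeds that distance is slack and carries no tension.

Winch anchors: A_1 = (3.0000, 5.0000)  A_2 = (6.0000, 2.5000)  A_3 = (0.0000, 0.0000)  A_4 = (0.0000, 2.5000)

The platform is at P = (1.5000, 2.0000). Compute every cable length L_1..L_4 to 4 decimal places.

L_1: Δ = A_1−P = (1.5000, 3.0000) → ‖Δ‖ = √11.2500 = 3.3541
L_2: Δ = A_2−P = (4.5000, 0.5000) → ‖Δ‖ = √20.5000 = 4.5277
L_3: Δ = A_3−P = (-1.5000, -2.0000) → ‖Δ‖ = √6.2500 = 2.5000
L_4: Δ = A_4−P = (-1.5000, 0.5000) → ‖Δ‖ = √2.5000 = 1.5811

(3.3541, 4.5277, 2.5000, 1.5811)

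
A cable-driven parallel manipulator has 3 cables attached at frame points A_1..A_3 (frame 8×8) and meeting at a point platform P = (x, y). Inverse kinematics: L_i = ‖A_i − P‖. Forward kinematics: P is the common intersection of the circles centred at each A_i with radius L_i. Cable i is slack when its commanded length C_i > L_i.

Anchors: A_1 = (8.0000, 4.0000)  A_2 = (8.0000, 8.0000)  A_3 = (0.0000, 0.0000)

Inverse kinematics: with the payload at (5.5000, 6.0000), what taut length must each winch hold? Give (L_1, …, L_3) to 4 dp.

cable 1: Δx=2.5000, Δy=-2.0000; L_1 = √(Δx²+Δy²) = 3.2016
cable 2: Δx=2.5000, Δy=2.0000; L_2 = √(Δx²+Δy²) = 3.2016
cable 3: Δx=-5.5000, Δy=-6.0000; L_3 = √(Δx²+Δy²) = 8.1394

(3.2016, 3.2016, 8.1394)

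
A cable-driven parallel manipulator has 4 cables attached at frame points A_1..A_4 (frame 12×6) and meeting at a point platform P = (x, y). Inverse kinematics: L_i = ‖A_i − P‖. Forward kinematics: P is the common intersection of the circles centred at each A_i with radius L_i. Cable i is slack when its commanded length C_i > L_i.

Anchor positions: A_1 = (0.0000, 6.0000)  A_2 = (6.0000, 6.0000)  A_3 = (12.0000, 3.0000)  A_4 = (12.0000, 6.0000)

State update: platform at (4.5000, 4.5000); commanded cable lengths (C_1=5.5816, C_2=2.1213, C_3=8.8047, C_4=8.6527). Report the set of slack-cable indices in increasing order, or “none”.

1, 3, 4

i=1: geometric 4.7434 vs commanded 5.5816 ⇒ slack
i=2: geometric 2.1213 vs commanded 2.1213 ⇒ taut
i=3: geometric 7.6485 vs commanded 8.8047 ⇒ slack
i=4: geometric 7.6485 vs commanded 8.6527 ⇒ slack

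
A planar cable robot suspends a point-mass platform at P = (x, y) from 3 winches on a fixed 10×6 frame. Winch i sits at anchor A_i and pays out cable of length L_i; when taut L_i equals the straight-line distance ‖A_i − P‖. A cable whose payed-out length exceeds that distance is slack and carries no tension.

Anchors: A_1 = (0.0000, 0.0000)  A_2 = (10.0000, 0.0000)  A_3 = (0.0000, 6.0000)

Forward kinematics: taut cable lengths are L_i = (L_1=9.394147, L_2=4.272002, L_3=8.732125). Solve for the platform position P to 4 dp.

(8.5000, 4.0000)

expand ‖A_i−P‖²=L_i² and subtract eq 1 (c_i ≔ ‖A_i‖²−L_i²)
c_1 = 0.0000+0.0000−88.2500 = -88.2500
eq1−eq2 → [-20.0000  0.0000]·P = -170.0000
eq1−eq3 → [0.0000  -12.0000]·P = -48.0000
2×2 solve → P = (8.5000, 4.0000)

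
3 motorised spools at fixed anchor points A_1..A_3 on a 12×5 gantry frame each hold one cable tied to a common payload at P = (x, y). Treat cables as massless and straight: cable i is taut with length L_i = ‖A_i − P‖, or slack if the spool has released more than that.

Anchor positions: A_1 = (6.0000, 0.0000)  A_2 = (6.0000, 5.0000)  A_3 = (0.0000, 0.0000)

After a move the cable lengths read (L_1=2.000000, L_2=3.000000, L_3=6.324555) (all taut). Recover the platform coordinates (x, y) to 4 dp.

(6.0000, 2.0000)

expand ‖A_i−P‖²=L_i² and subtract eq 1 (k_i ≔ ‖A_i‖²−L_i²)
k_1 = 36.0000+0.0000−4.0000 = 32.0000
eq1−eq2 → [0.0000  -10.0000]·P = -20.0000
eq1−eq3 → [12.0000  0.0000]·P = 72.0000
2×2 solve → P = (6.0000, 2.0000)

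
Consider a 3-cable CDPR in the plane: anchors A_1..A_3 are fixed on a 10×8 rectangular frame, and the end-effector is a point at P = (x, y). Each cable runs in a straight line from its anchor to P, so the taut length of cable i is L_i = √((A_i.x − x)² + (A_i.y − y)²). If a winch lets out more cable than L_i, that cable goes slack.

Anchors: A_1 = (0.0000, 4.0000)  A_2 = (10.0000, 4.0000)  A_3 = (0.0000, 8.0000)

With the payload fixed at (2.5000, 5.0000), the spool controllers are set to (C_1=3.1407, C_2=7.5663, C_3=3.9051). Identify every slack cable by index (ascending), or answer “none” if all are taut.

1

cable 1: L_1 = ‖A_1−P‖ = 2.6926;  C_1 = 3.1407 → slack
cable 2: L_2 = ‖A_2−P‖ = 7.5664;  C_2 = 7.5663 → taut
cable 3: L_3 = ‖A_3−P‖ = 3.9051;  C_3 = 3.9051 → taut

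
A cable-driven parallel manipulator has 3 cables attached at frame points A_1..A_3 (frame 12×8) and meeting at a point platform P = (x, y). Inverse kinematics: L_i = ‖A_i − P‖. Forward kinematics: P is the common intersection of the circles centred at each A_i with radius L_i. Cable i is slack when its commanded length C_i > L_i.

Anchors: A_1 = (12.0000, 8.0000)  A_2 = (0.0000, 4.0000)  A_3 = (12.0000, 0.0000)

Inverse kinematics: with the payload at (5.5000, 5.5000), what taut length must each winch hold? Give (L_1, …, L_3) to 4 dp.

cable 1: Δx=6.5000, Δy=2.5000; L_1 = √(Δx²+Δy²) = 6.9642
cable 2: Δx=-5.5000, Δy=-1.5000; L_2 = √(Δx²+Δy²) = 5.7009
cable 3: Δx=6.5000, Δy=-5.5000; L_3 = √(Δx²+Δy²) = 8.5147

(6.9642, 5.7009, 8.5147)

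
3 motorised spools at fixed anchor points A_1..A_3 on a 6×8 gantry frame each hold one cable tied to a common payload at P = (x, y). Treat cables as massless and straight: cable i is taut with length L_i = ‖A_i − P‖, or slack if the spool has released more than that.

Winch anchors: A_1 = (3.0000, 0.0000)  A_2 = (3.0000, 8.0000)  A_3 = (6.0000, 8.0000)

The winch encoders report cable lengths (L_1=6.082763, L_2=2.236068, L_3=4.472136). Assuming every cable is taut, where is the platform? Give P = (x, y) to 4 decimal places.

circle eqns → linear via eq_j − eq_1; set k_j = A_j·A_j − L_j²
k_1 = 9.0000+0.0000−37.0000 = -28.0000
0.0000·x − 16.0000·y = k_1−k_2 = -96.0000
-6.0000·x − 16.0000·y = k_1−k_3 = -108.0000
solve first two rows → x=2.0000, y=6.0000

(2.0000, 6.0000)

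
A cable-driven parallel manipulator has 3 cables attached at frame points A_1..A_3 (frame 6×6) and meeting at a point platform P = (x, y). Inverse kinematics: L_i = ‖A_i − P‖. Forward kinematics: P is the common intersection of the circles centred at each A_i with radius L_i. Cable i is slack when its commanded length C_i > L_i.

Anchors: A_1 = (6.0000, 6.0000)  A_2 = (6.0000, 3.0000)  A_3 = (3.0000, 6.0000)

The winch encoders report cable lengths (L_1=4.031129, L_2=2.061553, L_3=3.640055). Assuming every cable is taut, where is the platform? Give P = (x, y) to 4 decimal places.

(4.0000, 2.5000)

expand ‖A_i−P‖²=L_i² and subtract eq 1 (q_i ≔ ‖A_i‖²−L_i²)
q_1 = 36.0000+36.0000−16.2500 = 55.7500
eq1−eq2 → [0.0000  6.0000]·P = 15.0000
eq1−eq3 → [6.0000  0.0000]·P = 24.0000
2×2 solve → P = (4.0000, 2.5000)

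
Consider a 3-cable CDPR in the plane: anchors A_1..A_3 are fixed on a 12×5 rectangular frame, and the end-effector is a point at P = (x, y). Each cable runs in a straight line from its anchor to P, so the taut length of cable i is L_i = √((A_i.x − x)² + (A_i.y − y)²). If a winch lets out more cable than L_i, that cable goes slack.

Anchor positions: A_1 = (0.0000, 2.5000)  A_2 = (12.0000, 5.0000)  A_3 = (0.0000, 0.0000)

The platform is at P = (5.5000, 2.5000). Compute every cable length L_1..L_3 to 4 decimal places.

(5.5000, 6.9642, 6.0415)

L_1 = √((0.0000−5.5000)² + (2.5000−2.5000)²) = 5.5000
L_2 = √((12.0000−5.5000)² + (5.0000−2.5000)²) = 6.9642
L_3 = √((0.0000−5.5000)² + (0.0000−2.5000)²) = 6.0415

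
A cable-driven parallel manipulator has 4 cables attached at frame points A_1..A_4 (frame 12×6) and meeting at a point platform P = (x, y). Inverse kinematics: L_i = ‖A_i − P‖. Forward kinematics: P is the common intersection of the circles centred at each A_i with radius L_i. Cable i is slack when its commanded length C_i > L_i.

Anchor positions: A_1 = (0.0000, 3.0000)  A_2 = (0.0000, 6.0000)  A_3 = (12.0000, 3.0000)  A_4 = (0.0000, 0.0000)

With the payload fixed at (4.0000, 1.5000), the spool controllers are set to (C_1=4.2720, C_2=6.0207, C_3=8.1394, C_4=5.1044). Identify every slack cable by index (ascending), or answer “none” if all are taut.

4

i=1: geometric 4.2720 vs commanded 4.2720 ⇒ taut
i=2: geometric 6.0208 vs commanded 6.0207 ⇒ taut
i=3: geometric 8.1394 vs commanded 8.1394 ⇒ taut
i=4: geometric 4.2720 vs commanded 5.1044 ⇒ slack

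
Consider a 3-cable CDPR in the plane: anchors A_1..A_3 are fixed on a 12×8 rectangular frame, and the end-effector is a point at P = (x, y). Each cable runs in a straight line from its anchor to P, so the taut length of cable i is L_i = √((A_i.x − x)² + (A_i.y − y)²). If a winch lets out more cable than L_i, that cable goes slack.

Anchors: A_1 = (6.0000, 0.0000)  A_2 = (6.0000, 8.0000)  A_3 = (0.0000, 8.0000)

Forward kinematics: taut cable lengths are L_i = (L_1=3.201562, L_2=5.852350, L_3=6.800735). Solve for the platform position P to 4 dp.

each cable: (A_i−P)·(A_i−P) = L_i²; let q_i = ‖A_i‖²−L_i²
q_1 = 36.0000+0.0000−10.2500 = 25.7500
row 1: 0.0000x − 16.0000y = -40.0000  (q_2=65.7500)
row 2: 12.0000x − 16.0000y = 8.0000  (q_3=17.7500)
Cramer on rows 1–2 → x = 4.0000, y = 2.5000

(4.0000, 2.5000)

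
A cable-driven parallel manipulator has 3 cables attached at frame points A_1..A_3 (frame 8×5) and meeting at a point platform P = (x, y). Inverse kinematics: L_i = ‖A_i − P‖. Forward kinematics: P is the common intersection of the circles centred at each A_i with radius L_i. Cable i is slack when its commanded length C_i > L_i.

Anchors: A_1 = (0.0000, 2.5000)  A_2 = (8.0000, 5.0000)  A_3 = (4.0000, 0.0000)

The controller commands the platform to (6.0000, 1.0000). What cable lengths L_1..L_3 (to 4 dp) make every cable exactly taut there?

L_1: Δ = A_1−P = (-6.0000, 1.5000) → ‖Δ‖ = √38.2500 = 6.1847
L_2: Δ = A_2−P = (2.0000, 4.0000) → ‖Δ‖ = √20.0000 = 4.4721
L_3: Δ = A_3−P = (-2.0000, -1.0000) → ‖Δ‖ = √5.0000 = 2.2361

(6.1847, 4.4721, 2.2361)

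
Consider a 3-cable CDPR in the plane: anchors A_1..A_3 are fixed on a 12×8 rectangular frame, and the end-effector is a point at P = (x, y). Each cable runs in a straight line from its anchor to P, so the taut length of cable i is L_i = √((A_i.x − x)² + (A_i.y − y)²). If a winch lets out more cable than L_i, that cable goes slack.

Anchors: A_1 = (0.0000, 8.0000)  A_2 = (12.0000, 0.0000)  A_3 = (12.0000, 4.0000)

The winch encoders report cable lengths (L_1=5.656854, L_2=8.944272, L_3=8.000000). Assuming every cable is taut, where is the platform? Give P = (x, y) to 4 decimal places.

expand ‖A_i−P‖²=L_i² and subtract eq 1 (c_i ≔ ‖A_i‖²−L_i²)
c_1 = 0.0000+64.0000−32.0000 = 32.0000
eq1−eq2 → [-24.0000  16.0000]·P = -32.0000
eq1−eq3 → [-24.0000  8.0000]·P = -64.0000
2×2 solve → P = (4.0000, 4.0000)

(4.0000, 4.0000)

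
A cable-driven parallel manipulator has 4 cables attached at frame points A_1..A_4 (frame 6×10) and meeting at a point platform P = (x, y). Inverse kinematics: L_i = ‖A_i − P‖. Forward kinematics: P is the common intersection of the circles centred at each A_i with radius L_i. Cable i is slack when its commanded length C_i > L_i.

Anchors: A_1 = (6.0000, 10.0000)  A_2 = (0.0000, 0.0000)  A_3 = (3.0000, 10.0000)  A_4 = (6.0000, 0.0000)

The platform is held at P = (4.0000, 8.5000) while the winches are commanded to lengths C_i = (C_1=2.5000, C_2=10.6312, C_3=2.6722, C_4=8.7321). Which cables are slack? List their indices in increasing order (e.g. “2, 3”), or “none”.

cable 1: √((2.0000)²+(1.5000)²)=2.5000, C_1=2.5000: taut
cable 2: √((-4.0000)²+(-8.5000)²)=9.3941, C_2=10.6312: slack
cable 3: √((-1.0000)²+(1.5000)²)=1.8028, C_3=2.6722: slack
cable 4: √((2.0000)²+(-8.5000)²)=8.7321, C_4=8.7321: taut

2, 3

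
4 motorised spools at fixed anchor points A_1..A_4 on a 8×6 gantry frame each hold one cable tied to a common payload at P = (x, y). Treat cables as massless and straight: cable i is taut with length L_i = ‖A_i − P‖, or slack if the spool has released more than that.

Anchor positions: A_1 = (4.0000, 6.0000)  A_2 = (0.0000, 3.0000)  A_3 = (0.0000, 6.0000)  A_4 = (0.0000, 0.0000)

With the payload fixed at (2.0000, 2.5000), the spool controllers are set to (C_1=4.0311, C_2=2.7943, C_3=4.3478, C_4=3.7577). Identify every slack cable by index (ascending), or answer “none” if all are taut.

2, 3, 4

i=1: geometric 4.0311 vs commanded 4.0311 ⇒ taut
i=2: geometric 2.0616 vs commanded 2.7943 ⇒ slack
i=3: geometric 4.0311 vs commanded 4.3478 ⇒ slack
i=4: geometric 3.2016 vs commanded 3.7577 ⇒ slack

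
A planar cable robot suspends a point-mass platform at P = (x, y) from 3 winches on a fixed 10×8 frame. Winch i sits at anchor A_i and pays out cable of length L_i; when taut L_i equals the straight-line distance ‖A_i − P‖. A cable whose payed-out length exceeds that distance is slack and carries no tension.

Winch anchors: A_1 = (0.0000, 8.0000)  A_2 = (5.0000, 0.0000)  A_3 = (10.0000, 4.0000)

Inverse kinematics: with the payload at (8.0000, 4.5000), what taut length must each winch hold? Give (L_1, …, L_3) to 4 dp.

(8.7321, 5.4083, 2.0616)

cable 1: Δx=-8.0000, Δy=3.5000; L_1 = √(Δx²+Δy²) = 8.7321
cable 2: Δx=-3.0000, Δy=-4.5000; L_2 = √(Δx²+Δy²) = 5.4083
cable 3: Δx=2.0000, Δy=-0.5000; L_3 = √(Δx²+Δy²) = 2.0616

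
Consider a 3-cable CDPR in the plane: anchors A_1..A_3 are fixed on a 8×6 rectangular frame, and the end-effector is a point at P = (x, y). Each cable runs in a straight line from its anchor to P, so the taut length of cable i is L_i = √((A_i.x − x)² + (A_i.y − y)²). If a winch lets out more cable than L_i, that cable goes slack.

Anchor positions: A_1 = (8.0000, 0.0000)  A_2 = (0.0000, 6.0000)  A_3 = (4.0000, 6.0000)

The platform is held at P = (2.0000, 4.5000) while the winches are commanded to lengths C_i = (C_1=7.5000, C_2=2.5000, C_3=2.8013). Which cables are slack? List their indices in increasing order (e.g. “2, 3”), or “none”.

3

cable 1: L_1 = ‖A_1−P‖ = 7.5000;  C_1 = 7.5000 → taut
cable 2: L_2 = ‖A_2−P‖ = 2.5000;  C_2 = 2.5000 → taut
cable 3: L_3 = ‖A_3−P‖ = 2.5000;  C_3 = 2.8013 → slack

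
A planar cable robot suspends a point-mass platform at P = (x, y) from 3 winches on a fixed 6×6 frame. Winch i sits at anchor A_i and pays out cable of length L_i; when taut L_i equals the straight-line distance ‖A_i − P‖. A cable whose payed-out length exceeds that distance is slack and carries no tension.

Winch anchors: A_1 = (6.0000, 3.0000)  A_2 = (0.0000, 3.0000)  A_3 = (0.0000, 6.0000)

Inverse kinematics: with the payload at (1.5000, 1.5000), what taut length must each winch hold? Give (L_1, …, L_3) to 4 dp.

L_1 = √((6.0000−1.5000)² + (3.0000−1.5000)²) = 4.7434
L_2 = √((0.0000−1.5000)² + (3.0000−1.5000)²) = 2.1213
L_3 = √((0.0000−1.5000)² + (6.0000−1.5000)²) = 4.7434

(4.7434, 2.1213, 4.7434)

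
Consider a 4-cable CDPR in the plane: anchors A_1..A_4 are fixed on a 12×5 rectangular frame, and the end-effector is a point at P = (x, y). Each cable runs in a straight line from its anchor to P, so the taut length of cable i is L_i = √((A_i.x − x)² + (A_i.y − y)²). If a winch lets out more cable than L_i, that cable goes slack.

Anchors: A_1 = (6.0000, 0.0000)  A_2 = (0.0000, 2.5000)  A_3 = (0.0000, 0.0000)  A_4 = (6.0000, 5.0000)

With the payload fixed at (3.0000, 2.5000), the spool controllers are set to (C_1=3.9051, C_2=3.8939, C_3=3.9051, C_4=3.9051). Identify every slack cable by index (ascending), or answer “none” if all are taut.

i=1: geometric 3.9051 vs commanded 3.9051 ⇒ taut
i=2: geometric 3.0000 vs commanded 3.8939 ⇒ slack
i=3: geometric 3.9051 vs commanded 3.9051 ⇒ taut
i=4: geometric 3.9051 vs commanded 3.9051 ⇒ taut

2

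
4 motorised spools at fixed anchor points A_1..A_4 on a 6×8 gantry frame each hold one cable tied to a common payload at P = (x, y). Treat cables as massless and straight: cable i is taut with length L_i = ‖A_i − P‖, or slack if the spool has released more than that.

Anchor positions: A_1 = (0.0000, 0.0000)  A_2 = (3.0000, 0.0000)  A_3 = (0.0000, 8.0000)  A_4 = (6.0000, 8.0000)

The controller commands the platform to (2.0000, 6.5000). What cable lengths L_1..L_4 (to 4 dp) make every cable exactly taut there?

(6.8007, 6.5765, 2.5000, 4.2720)

L_1 = √((0.0000−2.0000)² + (0.0000−6.5000)²) = 6.8007
L_2 = √((3.0000−2.0000)² + (0.0000−6.5000)²) = 6.5765
L_3 = √((0.0000−2.0000)² + (8.0000−6.5000)²) = 2.5000
L_4 = √((6.0000−2.0000)² + (8.0000−6.5000)²) = 4.2720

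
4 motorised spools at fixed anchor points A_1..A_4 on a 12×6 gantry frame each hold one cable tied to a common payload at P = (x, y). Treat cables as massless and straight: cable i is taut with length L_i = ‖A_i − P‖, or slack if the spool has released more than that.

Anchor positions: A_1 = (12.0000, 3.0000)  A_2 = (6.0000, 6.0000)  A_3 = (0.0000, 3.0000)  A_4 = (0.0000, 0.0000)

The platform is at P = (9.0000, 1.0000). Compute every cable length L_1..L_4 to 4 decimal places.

cable 1: Δx=3.0000, Δy=2.0000; L_1 = √(Δx²+Δy²) = 3.6056
cable 2: Δx=-3.0000, Δy=5.0000; L_2 = √(Δx²+Δy²) = 5.8310
cable 3: Δx=-9.0000, Δy=2.0000; L_3 = √(Δx²+Δy²) = 9.2195
cable 4: Δx=-9.0000, Δy=-1.0000; L_4 = √(Δx²+Δy²) = 9.0554

(3.6056, 5.8310, 9.2195, 9.0554)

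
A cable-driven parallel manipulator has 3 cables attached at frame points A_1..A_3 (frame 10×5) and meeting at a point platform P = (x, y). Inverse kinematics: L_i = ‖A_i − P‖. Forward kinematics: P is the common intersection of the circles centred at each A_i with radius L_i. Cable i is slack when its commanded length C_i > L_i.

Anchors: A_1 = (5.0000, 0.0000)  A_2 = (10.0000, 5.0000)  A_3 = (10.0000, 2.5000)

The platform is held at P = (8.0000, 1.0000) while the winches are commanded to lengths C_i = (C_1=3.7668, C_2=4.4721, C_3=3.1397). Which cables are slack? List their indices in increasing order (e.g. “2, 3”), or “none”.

i=1: geometric 3.1623 vs commanded 3.7668 ⇒ slack
i=2: geometric 4.4721 vs commanded 4.4721 ⇒ taut
i=3: geometric 2.5000 vs commanded 3.1397 ⇒ slack

1, 3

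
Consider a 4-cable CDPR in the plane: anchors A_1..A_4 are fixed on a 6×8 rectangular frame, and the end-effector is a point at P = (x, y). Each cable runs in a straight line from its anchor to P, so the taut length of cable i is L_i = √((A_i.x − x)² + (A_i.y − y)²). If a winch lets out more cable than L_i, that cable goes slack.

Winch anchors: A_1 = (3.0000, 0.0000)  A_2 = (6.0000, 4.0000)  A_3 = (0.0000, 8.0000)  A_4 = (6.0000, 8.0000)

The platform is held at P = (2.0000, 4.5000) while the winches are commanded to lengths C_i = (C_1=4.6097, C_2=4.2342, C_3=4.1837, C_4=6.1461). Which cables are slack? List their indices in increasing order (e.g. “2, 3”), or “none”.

i=1: geometric 4.6098 vs commanded 4.6097 ⇒ taut
i=2: geometric 4.0311 vs commanded 4.2342 ⇒ slack
i=3: geometric 4.0311 vs commanded 4.1837 ⇒ slack
i=4: geometric 5.3151 vs commanded 6.1461 ⇒ slack

2, 3, 4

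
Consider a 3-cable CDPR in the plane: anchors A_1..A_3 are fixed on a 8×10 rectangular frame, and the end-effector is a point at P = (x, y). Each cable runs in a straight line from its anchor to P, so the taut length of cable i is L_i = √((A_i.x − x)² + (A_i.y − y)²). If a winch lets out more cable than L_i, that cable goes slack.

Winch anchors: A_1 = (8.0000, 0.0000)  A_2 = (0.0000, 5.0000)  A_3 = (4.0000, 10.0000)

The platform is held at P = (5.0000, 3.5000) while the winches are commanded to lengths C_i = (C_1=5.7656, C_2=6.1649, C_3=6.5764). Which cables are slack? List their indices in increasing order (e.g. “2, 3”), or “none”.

cable 1: √((3.0000)²+(-3.5000)²)=4.6098, C_1=5.7656: slack
cable 2: √((-5.0000)²+(1.5000)²)=5.2202, C_2=6.1649: slack
cable 3: √((-1.0000)²+(6.5000)²)=6.5765, C_3=6.5764: taut

1, 2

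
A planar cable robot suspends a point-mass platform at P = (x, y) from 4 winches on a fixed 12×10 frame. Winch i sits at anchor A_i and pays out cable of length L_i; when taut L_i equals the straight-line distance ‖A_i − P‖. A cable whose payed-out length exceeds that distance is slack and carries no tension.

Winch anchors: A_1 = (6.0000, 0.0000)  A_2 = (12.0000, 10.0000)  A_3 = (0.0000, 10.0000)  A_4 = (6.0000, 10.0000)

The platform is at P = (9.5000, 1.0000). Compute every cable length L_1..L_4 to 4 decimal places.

(3.6401, 9.3408, 13.0863, 9.6566)

cable 1: Δx=-3.5000, Δy=-1.0000; L_1 = √(Δx²+Δy²) = 3.6401
cable 2: Δx=2.5000, Δy=9.0000; L_2 = √(Δx²+Δy²) = 9.3408
cable 3: Δx=-9.5000, Δy=9.0000; L_3 = √(Δx²+Δy²) = 13.0863
cable 4: Δx=-3.5000, Δy=9.0000; L_4 = √(Δx²+Δy²) = 9.6566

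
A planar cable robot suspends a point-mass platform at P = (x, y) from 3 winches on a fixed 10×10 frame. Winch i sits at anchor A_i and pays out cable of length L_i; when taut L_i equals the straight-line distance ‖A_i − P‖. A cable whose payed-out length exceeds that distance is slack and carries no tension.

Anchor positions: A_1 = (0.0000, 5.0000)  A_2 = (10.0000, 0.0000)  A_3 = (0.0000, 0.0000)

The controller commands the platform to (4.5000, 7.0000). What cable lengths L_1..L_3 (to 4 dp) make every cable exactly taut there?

(4.9244, 8.9022, 8.3217)

cable 1: Δx=-4.5000, Δy=-2.0000; L_1 = √(Δx²+Δy²) = 4.9244
cable 2: Δx=5.5000, Δy=-7.0000; L_2 = √(Δx²+Δy²) = 8.9022
cable 3: Δx=-4.5000, Δy=-7.0000; L_3 = √(Δx²+Δy²) = 8.3217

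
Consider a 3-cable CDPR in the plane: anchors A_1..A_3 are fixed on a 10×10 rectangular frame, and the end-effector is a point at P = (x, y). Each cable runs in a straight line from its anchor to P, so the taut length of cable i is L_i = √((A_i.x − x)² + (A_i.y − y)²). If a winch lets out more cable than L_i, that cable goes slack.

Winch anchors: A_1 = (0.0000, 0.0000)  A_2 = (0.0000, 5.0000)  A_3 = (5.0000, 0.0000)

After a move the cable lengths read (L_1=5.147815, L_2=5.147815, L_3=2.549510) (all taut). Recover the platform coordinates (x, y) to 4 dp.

each cable: (A_i−P)·(A_i−P) = L_i²; let q_i = ‖A_i‖²−L_i²
q_1 = 0.0000+0.0000−26.5000 = -26.5000
row 1: 0.0000x − 10.0000y = -25.0000  (q_2=-1.5000)
row 2: -10.0000x + 0.0000y = -45.0000  (q_3=18.5000)
Cramer on rows 1–2 → x = 4.5000, y = 2.5000

(4.5000, 2.5000)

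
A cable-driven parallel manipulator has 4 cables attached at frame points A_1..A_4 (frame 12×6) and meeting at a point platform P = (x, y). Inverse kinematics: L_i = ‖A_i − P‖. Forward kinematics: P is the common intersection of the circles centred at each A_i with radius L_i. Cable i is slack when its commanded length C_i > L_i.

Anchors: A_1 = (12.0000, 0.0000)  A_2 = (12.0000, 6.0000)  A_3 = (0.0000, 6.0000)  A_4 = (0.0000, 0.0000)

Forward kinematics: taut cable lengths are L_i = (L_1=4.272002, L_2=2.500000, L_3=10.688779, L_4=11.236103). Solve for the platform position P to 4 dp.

circle eqns → linear via eq_j − eq_1; set q_j = A_j·A_j − L_j²
q_1 = 144.0000+0.0000−18.2500 = 125.7500
0.0000·x − 12.0000·y = q_1−q_2 = -48.0000
24.0000·x − 12.0000·y = q_1−q_3 = 204.0000
24.0000·x + 0.0000·y = q_1−q_4 = 252.0000
solve first two rows → x=10.5000, y=4.0000
check cable 4: ‖A_4−P‖² = 126.2500 ≈ L_4² = 126.2500 ✓

(10.5000, 4.0000)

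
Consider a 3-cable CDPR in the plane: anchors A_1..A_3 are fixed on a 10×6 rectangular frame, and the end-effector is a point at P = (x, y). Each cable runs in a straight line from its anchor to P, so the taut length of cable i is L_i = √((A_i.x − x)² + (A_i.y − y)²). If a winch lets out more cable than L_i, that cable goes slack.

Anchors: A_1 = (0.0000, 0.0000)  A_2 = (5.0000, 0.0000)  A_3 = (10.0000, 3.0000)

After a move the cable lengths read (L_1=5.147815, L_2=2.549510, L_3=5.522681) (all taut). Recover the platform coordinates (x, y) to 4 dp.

each cable: (A_i−P)·(A_i−P) = L_i²; let c_i = ‖A_i‖²−L_i²
c_1 = 0.0000+0.0000−26.5000 = -26.5000
row 1: -10.0000x + 0.0000y = -45.0000  (c_2=18.5000)
row 2: -20.0000x − 6.0000y = -105.0000  (c_3=78.5000)
Cramer on rows 1–2 → x = 4.5000, y = 2.5000

(4.5000, 2.5000)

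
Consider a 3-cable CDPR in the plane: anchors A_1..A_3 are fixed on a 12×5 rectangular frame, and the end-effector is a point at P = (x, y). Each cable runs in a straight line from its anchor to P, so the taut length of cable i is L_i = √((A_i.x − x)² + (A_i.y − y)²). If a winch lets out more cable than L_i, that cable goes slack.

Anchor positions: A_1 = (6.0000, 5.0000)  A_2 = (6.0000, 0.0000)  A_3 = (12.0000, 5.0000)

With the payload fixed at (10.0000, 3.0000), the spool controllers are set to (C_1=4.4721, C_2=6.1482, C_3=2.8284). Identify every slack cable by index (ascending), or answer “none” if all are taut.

2

i=1: geometric 4.4721 vs commanded 4.4721 ⇒ taut
i=2: geometric 5.0000 vs commanded 6.1482 ⇒ slack
i=3: geometric 2.8284 vs commanded 2.8284 ⇒ taut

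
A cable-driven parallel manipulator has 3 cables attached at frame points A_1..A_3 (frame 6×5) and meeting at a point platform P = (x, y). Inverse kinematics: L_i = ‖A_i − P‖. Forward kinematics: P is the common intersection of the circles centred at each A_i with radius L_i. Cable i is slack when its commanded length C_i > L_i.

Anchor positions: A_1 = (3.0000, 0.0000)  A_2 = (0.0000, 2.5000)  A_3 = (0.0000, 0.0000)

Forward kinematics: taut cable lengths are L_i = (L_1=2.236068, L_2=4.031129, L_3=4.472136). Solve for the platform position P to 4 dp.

(4.0000, 2.0000)

expand ‖A_i−P‖²=L_i² and subtract eq 1 (c_i ≔ ‖A_i‖²−L_i²)
c_1 = 9.0000+0.0000−5.0000 = 4.0000
eq1−eq2 → [6.0000  -5.0000]·P = 14.0000
eq1−eq3 → [6.0000  0.0000]·P = 24.0000
2×2 solve → P = (4.0000, 2.0000)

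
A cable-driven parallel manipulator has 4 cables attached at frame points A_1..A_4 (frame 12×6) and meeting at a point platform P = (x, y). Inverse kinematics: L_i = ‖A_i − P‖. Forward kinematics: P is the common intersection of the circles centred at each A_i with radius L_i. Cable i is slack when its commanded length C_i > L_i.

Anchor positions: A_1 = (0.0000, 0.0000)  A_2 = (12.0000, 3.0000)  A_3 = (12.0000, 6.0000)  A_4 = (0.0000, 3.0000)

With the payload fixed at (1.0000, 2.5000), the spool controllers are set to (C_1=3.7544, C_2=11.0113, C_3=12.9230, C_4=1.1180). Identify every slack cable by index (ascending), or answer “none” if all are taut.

i=1: geometric 2.6926 vs commanded 3.7544 ⇒ slack
i=2: geometric 11.0114 vs commanded 11.0113 ⇒ taut
i=3: geometric 11.5434 vs commanded 12.9230 ⇒ slack
i=4: geometric 1.1180 vs commanded 1.1180 ⇒ taut

1, 3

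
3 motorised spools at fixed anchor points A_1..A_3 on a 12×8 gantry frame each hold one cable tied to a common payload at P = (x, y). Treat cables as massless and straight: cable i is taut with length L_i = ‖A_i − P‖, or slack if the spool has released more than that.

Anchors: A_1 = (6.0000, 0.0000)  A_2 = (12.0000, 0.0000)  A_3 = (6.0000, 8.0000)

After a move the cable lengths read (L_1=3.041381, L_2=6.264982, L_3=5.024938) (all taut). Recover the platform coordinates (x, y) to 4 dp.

circle eqns → linear via eq_j − eq_1; set k_j = A_j·A_j − L_j²
k_1 = 36.0000+0.0000−9.2500 = 26.7500
-12.0000·x + 0.0000·y = k_1−k_2 = -78.0000
0.0000·x − 16.0000·y = k_1−k_3 = -48.0000
solve first two rows → x=6.5000, y=3.0000

(6.5000, 3.0000)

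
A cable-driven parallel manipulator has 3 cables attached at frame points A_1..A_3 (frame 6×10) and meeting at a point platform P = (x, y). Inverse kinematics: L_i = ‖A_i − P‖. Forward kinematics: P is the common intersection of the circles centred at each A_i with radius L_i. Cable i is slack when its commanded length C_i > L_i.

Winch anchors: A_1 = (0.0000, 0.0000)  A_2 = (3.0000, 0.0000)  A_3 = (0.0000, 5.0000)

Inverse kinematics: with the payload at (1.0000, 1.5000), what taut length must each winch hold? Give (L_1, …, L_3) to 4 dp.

(1.8028, 2.5000, 3.6401)

L_1: Δ = A_1−P = (-1.0000, -1.5000) → ‖Δ‖ = √3.2500 = 1.8028
L_2: Δ = A_2−P = (2.0000, -1.5000) → ‖Δ‖ = √6.2500 = 2.5000
L_3: Δ = A_3−P = (-1.0000, 3.5000) → ‖Δ‖ = √13.2500 = 3.6401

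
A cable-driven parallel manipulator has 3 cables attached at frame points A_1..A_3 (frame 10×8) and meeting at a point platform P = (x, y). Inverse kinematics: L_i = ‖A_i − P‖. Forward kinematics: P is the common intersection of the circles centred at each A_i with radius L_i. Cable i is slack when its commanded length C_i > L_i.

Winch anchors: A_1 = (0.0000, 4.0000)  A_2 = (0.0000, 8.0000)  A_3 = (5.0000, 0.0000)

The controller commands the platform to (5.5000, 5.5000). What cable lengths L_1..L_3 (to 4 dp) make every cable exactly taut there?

(5.7009, 6.0415, 5.5227)

L_1 = √((0.0000−5.5000)² + (4.0000−5.5000)²) = 5.7009
L_2 = √((0.0000−5.5000)² + (8.0000−5.5000)²) = 6.0415
L_3 = √((5.0000−5.5000)² + (0.0000−5.5000)²) = 5.5227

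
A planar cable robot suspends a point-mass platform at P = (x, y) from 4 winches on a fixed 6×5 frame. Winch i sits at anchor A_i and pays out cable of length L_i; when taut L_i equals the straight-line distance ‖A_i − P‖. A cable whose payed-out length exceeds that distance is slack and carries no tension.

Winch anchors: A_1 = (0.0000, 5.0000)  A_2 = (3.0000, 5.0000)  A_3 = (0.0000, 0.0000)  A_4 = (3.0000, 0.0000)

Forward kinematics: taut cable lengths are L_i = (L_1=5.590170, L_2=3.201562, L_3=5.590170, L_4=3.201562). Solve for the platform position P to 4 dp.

(5.0000, 2.5000)

circle eqns → linear via eq_j − eq_1; set q_j = A_j·A_j − L_j²
q_1 = 0.0000+25.0000−31.2500 = -6.2500
-6.0000·x + 0.0000·y = q_1−q_2 = -30.0000
0.0000·x + 10.0000·y = q_1−q_3 = 25.0000
-6.0000·x + 10.0000·y = q_1−q_4 = -5.0000
solve first two rows → x=5.0000, y=2.5000
check cable 4: ‖A_4−P‖² = 10.2500 ≈ L_4² = 10.2500 ✓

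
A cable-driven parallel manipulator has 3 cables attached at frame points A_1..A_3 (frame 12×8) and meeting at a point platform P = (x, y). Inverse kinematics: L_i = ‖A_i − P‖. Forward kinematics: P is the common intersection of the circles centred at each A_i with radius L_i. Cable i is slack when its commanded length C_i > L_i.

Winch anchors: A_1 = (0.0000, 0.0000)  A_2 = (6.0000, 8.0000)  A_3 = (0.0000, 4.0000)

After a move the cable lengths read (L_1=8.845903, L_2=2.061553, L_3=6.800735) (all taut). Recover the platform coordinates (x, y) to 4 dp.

each cable: (A_i−P)·(A_i−P) = L_i²; let c_i = ‖A_i‖²−L_i²
c_1 = 0.0000+0.0000−78.2500 = -78.2500
row 1: -12.0000x − 16.0000y = -174.0000  (c_2=95.7500)
row 2: 0.0000x − 8.0000y = -48.0000  (c_3=-30.2500)
Cramer on rows 1–2 → x = 6.5000, y = 6.0000

(6.5000, 6.0000)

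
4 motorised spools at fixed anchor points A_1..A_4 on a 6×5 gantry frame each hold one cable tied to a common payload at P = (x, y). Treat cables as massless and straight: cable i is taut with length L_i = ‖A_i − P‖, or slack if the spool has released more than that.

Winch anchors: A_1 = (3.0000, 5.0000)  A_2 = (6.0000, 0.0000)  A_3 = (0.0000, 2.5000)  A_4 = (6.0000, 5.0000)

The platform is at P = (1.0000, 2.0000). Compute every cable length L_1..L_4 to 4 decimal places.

cable 1: Δx=2.0000, Δy=3.0000; L_1 = √(Δx²+Δy²) = 3.6056
cable 2: Δx=5.0000, Δy=-2.0000; L_2 = √(Δx²+Δy²) = 5.3852
cable 3: Δx=-1.0000, Δy=0.5000; L_3 = √(Δx²+Δy²) = 1.1180
cable 4: Δx=5.0000, Δy=3.0000; L_4 = √(Δx²+Δy²) = 5.8310

(3.6056, 5.3852, 1.1180, 5.8310)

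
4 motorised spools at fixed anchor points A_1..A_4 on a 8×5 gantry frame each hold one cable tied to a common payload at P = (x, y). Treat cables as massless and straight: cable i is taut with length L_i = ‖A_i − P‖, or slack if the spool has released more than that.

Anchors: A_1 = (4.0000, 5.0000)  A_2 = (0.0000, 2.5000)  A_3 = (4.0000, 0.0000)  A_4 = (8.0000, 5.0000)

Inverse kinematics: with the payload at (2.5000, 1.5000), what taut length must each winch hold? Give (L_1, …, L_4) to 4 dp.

(3.8079, 2.6926, 2.1213, 6.5192)

cable 1: Δx=1.5000, Δy=3.5000; L_1 = √(Δx²+Δy²) = 3.8079
cable 2: Δx=-2.5000, Δy=1.0000; L_2 = √(Δx²+Δy²) = 2.6926
cable 3: Δx=1.5000, Δy=-1.5000; L_3 = √(Δx²+Δy²) = 2.1213
cable 4: Δx=5.5000, Δy=3.5000; L_4 = √(Δx²+Δy²) = 6.5192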